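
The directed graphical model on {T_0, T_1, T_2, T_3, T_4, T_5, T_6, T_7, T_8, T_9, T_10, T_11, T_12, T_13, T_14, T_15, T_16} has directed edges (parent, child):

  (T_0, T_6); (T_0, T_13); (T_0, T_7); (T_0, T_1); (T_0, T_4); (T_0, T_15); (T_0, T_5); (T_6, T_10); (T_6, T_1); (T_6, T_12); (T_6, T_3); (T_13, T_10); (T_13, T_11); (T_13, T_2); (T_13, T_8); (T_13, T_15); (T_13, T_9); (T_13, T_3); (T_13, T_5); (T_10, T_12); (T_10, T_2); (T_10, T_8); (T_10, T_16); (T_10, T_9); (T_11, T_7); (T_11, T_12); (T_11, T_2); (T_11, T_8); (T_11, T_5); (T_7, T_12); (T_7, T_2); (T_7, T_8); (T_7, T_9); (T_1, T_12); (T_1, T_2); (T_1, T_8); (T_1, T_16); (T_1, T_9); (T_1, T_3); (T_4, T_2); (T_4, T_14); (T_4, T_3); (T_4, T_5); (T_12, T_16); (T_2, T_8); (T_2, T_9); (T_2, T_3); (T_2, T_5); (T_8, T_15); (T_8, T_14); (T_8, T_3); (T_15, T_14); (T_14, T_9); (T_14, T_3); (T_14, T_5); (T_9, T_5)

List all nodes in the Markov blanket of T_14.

{T_0, T_1, T_2, T_3, T_4, T_5, T_6, T_7, T_8, T_9, T_10, T_11, T_13, T_15}

T_14 has children T_3, T_5, T_9.
T_14's parents: T_4, T_8, T_15.
For each child, the remaining parents (spouses of T_14):
  T_9 also has parents T_1, T_2, T_7, T_10, T_13.
  parents(T_3) \ {T_14} = {T_1, T_2, T_4, T_6, T_8, T_13}.
  parents(T_5) \ {T_14} = {T_0, T_2, T_4, T_9, T_11, T_13}.
So the Markov blanket of T_14 is {T_0, T_1, T_2, T_3, T_4, T_5, T_6, T_7, T_8, T_9, T_10, T_11, T_13, T_15}.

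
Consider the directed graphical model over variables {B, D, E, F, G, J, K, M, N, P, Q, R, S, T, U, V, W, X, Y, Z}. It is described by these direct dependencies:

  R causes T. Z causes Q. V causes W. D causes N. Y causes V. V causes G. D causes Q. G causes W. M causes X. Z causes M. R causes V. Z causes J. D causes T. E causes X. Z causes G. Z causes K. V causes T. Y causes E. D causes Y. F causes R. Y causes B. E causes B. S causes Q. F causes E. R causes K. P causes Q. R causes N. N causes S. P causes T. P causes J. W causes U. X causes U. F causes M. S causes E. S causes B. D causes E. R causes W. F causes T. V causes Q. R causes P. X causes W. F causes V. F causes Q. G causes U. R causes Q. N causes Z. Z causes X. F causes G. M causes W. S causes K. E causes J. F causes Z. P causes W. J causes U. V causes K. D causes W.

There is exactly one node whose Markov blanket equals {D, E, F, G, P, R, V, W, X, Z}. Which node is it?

The target node must have every member of {D, E, F, G, P, R, V, W, X, Z} as a parent, child, or co-parent, and no others.
Parents of M: F, Z; children: W, X; co-parents: D, E, G, P, R, V, X, Z.
These exactly cover the given set, so the node is M.

M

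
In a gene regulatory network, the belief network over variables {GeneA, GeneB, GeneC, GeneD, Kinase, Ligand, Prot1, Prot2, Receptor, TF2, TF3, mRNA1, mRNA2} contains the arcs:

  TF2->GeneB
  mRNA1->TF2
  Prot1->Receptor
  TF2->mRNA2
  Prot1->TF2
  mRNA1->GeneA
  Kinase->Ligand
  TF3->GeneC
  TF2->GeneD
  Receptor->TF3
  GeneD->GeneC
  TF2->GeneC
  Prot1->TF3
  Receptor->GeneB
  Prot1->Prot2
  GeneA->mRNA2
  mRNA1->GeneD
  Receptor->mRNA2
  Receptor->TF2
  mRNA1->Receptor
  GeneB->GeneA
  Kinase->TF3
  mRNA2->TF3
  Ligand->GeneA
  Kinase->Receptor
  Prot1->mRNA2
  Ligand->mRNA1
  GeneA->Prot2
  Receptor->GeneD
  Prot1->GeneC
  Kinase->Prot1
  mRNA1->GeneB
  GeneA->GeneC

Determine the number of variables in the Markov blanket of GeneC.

5

By definition, MB(GeneC) is built from GeneC's parents, GeneC's children, and the co-parents of GeneC.
Parents of GeneC: GeneA, GeneD, Prot1, TF2, TF3.
Children of GeneC: none.
With no children, GeneC has no spouses; the co-parent set is empty.
MB(GeneC) = {GeneA, GeneD, Prot1, TF2, TF3}, which has 5 nodes.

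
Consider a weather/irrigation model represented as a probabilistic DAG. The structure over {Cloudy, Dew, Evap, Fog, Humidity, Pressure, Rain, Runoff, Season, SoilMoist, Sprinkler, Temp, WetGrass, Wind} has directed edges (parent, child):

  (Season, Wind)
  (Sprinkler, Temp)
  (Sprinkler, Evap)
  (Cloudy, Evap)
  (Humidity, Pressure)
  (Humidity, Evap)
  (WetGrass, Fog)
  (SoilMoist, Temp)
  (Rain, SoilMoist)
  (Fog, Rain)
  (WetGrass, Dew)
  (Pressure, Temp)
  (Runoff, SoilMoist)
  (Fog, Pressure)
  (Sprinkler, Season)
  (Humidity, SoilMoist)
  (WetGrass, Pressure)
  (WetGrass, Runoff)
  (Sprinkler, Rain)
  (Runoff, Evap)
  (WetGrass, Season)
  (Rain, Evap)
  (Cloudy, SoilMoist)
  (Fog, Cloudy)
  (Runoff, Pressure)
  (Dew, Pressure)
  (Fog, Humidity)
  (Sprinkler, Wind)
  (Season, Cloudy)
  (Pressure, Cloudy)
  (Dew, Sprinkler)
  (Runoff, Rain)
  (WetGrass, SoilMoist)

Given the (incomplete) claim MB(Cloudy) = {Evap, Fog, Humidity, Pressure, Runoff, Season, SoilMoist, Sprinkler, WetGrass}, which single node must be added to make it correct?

A node's Markov blanket = Pa ∪ Ch ∪ (parents of Ch other than the node itself).
Pa(Cloudy) = {Fog, Pressure, Season}.
Cloudy has children Evap, SoilMoist.
Parents of each child, excluding Cloudy:
  SoilMoist also has parents Humidity, Rain, Runoff, WetGrass.
  parents(Evap) \ {Cloudy} = {Humidity, Rain, Runoff, Sprinkler}.
MB(Cloudy) = {Evap, Fog, Humidity, Pressure, Rain, Runoff, Season, SoilMoist, Sprinkler, WetGrass}.
Comparing with the claimed set, Rain is missing.

Rain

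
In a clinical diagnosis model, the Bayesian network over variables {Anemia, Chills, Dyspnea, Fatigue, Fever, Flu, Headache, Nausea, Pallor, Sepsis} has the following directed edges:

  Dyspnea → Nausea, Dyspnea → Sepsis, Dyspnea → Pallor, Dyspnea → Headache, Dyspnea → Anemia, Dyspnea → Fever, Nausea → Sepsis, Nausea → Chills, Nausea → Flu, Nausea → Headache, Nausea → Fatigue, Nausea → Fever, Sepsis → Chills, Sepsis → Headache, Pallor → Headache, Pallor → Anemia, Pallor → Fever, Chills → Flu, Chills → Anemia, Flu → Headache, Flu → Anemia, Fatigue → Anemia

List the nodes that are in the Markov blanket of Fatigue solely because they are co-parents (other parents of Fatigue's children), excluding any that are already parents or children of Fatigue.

{Chills, Dyspnea, Flu, Pallor}

Children of Fatigue: Anemia.
  Anemia also has parents Chills, Dyspnea, Flu, Pallor.
Excluding nodes already adjacent to Fatigue (Anemia, Nausea), the co-parent-only contribution is {Chills, Dyspnea, Flu, Pallor}.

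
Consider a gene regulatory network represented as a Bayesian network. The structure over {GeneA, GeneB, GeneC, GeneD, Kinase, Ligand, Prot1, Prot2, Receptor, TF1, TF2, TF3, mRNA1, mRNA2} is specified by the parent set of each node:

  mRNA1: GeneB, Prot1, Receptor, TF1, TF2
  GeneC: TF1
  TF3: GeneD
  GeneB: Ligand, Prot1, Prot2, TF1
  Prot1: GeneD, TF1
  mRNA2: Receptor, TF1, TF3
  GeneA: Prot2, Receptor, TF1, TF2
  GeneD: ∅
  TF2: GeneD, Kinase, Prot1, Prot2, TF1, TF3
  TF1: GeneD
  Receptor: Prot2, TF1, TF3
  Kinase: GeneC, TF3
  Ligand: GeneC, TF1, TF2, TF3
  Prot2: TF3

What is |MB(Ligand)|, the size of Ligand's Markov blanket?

Parents of Ligand: GeneC, TF1, TF2, TF3.
Children of Ligand: GeneB.
Parents of each child, excluding Ligand:
  GeneB's other parents are Prot1, Prot2, TF1.
MB(Ligand) = {GeneB, GeneC, Prot1, Prot2, TF1, TF2, TF3}, which has 7 nodes.

7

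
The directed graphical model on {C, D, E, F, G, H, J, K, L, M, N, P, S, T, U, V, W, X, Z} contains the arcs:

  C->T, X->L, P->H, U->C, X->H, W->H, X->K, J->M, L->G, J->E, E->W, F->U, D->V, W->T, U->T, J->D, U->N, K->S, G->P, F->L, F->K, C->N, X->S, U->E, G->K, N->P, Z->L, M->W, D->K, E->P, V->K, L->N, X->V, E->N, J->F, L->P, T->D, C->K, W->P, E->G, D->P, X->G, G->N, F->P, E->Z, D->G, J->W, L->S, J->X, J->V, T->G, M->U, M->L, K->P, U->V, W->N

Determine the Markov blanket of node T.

By definition, MB(T) is built from T's parents, T's children, and the co-parents of T.
T has children D, G.
Pa(T) = {C, U, W}.
Other parents of T's children:
  D: J
  G: D, E, L, X
Taking the union gives {C, D, E, G, J, L, U, W, X}.

{C, D, E, G, J, L, U, W, X}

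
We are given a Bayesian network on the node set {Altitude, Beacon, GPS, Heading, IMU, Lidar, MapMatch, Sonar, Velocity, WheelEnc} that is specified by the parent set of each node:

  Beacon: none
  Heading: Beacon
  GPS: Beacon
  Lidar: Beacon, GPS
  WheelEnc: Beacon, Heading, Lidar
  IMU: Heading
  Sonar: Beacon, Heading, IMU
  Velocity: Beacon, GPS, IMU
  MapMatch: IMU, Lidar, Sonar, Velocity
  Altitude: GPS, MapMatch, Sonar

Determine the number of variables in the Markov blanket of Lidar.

Parents of Lidar: Beacon, GPS.
Children of Lidar: MapMatch, WheelEnc.
For each child, the remaining parents (spouses of Lidar):
  WheelEnc's other parents are Beacon, Heading.
  parents(MapMatch) \ {Lidar} = {IMU, Sonar, Velocity}.
MB(Lidar) = {Beacon, GPS, Heading, IMU, MapMatch, Sonar, Velocity, WheelEnc}, which has 8 nodes.

8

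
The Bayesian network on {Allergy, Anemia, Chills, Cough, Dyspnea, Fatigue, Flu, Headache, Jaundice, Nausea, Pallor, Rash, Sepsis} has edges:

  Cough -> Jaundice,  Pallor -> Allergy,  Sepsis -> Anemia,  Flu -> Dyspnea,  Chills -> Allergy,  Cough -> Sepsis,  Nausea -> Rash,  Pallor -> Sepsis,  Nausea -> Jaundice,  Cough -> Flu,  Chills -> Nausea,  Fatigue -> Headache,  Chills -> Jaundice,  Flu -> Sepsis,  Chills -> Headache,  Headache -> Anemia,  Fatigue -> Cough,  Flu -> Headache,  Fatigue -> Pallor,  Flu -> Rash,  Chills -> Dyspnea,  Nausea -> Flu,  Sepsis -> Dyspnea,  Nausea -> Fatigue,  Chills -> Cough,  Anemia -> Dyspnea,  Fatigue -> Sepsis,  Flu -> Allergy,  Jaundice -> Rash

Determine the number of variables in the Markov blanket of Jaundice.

5

Jaundice has parents Chills, Cough, Nausea.
Children of Jaundice: Rash.
Other parents of Jaundice's children:
  Rash: Flu, Nausea
MB(Jaundice) = {Chills, Cough, Flu, Nausea, Rash}, which has 5 nodes.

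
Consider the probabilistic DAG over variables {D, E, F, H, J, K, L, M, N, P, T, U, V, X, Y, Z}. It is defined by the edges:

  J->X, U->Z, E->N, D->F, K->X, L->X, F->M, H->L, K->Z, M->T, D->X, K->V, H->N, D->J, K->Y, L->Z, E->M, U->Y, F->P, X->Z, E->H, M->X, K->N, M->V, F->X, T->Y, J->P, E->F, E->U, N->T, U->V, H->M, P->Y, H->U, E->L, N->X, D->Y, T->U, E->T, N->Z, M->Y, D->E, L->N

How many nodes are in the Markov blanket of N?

12

N has parents E, H, K, L.
Ch(N) = {T, X, Z}.
Co-parents of N (other parents of its children):
  T: E, M
  X: D, F, J, K, L, M
  Z: K, L, U, X
MB(N) = {D, E, F, H, J, K, L, M, T, U, X, Z}, which has 12 nodes.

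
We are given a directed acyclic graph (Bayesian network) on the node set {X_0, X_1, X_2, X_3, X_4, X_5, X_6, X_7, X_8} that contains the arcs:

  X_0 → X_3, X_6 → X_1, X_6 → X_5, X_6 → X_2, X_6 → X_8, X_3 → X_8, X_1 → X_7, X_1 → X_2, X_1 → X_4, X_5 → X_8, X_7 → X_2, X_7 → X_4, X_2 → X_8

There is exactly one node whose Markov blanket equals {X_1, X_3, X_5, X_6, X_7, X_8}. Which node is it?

The target node must have every member of {X_1, X_3, X_5, X_6, X_7, X_8} as a parent, child, or co-parent, and no others.
Parents of X_2: X_1, X_6, X_7; children: X_8; co-parents: X_3, X_5, X_6.
These exactly cover the given set, so the node is X_2.

X_2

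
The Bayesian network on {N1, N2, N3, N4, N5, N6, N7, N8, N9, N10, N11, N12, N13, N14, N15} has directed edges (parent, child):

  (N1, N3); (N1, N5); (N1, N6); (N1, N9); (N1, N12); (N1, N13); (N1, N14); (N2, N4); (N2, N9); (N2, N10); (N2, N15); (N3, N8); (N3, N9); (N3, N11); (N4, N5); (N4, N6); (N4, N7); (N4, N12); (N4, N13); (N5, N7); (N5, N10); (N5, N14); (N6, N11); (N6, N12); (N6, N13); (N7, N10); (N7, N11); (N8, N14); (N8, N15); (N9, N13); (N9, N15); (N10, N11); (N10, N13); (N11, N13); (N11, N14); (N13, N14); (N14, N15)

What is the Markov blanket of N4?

{N1, N2, N5, N6, N7, N9, N10, N11, N12, N13}

Recall MB(v) = parents ∪ children ∪ spouses, where spouses are the other parents of v's children.
Parents of N4: N2.
Ch(N4) = {N5, N6, N7, N12, N13}.
For each child, the remaining parents (spouses of N4):
  N5 also has parent N1.
  parents(N6) \ {N4} = {N1}.
  N7's other parent is N5.
  parents(N12) \ {N4} = {N1, N6}.
  parents(N13) \ {N4} = {N1, N6, N9, N10, N11}.
Taking the union gives {N1, N2, N5, N6, N7, N9, N10, N11, N12, N13}.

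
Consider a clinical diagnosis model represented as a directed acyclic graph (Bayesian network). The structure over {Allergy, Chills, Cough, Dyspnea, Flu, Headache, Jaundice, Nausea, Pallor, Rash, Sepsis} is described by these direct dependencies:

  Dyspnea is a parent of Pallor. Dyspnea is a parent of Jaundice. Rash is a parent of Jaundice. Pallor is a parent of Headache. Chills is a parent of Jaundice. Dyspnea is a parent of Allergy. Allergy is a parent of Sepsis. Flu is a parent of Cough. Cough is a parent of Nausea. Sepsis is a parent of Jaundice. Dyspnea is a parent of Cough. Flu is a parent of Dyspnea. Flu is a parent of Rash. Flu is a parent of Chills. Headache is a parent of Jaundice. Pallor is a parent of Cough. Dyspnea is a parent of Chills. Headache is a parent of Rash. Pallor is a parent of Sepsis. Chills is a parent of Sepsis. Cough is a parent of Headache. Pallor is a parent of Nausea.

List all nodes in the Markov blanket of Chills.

Children of Chills: Jaundice, Sepsis.
Pa(Chills) = {Dyspnea, Flu}.
Other parents of Chills's children:
  Sepsis's other parents are Allergy, Pallor.
  Jaundice's other parents are Dyspnea, Headache, Rash, Sepsis.
Taking the union gives {Allergy, Dyspnea, Flu, Headache, Jaundice, Pallor, Rash, Sepsis}.

{Allergy, Dyspnea, Flu, Headache, Jaundice, Pallor, Rash, Sepsis}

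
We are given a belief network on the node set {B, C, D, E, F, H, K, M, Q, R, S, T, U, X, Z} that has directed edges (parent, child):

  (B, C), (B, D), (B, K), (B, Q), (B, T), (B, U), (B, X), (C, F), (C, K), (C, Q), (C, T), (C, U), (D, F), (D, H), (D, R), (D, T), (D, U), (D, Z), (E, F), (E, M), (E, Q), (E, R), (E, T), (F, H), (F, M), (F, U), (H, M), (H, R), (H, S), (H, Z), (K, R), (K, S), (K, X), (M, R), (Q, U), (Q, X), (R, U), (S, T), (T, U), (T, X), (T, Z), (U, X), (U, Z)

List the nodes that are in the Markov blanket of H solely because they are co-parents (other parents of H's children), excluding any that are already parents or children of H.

{E, K, T, U}

Children of H: M, R, S, Z.
  M: E, F
  R: D, E, K, M
  S: K
  Z: D, T, U
Excluding nodes already adjacent to H (D, F, M, R, S, Z), the co-parent-only contribution is {E, K, T, U}.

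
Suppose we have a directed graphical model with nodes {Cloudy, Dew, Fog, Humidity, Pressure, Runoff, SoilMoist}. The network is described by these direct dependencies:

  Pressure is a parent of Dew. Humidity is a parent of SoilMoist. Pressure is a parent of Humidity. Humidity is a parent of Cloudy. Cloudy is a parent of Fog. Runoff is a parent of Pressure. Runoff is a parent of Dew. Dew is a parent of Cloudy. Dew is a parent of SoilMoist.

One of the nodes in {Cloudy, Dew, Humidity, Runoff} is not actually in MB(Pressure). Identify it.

The Markov blanket of a node is its parents, its children, and the other parents of its children.
Children of Pressure: Dew, Humidity.
Pa(Pressure) = {Runoff}.
Other parents of Pressure's children:
  parents(Dew) \ {Pressure} = {Runoff}.
  Humidity: no additional parents.
MB(Pressure) = {Dew, Humidity, Runoff}.
Cloudy is neither a parent, child, nor co-parent of Pressure, so it does not belong.

Cloudy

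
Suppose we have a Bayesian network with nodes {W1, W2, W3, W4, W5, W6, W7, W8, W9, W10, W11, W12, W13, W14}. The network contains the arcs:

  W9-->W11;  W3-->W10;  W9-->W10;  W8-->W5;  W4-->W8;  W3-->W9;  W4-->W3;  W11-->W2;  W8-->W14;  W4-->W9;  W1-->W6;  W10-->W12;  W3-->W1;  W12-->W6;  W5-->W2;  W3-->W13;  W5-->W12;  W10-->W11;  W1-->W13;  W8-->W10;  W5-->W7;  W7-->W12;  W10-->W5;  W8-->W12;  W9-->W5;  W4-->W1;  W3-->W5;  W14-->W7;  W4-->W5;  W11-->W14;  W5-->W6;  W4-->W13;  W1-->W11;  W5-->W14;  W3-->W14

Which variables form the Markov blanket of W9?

By definition, MB(W9) is built from W9's parents, W9's children, and the co-parents of W9.
W9 has children W5, W10, W11.
W9 has parents W3, W4.
For each child, the remaining parents (spouses of W9):
  parents(W10) \ {W9} = {W3, W8}.
  parents(W11) \ {W9} = {W1, W10}.
  W5 also has parents W3, W4, W8, W10.
MB(W9) = {W1, W3, W4, W5, W8, W10, W11}.

{W1, W3, W4, W5, W8, W10, W11}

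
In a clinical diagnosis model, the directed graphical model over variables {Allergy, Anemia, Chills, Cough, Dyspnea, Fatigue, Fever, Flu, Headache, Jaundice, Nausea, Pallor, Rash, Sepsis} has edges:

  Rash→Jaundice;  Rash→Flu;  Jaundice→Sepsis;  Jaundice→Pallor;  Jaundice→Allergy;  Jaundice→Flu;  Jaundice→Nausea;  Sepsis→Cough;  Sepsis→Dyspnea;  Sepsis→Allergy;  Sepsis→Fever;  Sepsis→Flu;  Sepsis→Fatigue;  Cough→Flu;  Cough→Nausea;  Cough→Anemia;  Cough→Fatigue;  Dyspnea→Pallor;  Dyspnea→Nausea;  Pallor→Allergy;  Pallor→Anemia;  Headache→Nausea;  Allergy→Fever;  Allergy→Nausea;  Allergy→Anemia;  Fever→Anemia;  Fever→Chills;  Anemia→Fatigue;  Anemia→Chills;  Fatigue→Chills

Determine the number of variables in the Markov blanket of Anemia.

7

The Markov blanket of a node is its parents, its children, and the other parents of its children.
Pa(Anemia) = {Allergy, Cough, Fever, Pallor}.
Anemia has children Chills, Fatigue.
For each child, the remaining parents (spouses of Anemia):
  Fatigue also has parents Cough, Sepsis.
  Chills's other parents are Fatigue, Fever.
MB(Anemia) = {Allergy, Chills, Cough, Fatigue, Fever, Pallor, Sepsis}, which has 7 nodes.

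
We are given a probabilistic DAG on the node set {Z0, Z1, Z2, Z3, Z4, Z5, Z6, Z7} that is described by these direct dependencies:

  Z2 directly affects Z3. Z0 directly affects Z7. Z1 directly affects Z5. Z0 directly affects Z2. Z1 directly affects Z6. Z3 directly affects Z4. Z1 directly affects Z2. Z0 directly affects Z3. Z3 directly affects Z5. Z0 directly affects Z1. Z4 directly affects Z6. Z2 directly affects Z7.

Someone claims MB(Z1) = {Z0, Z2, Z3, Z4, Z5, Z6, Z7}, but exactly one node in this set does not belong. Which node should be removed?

Recall MB(v) = parents ∪ children ∪ spouses, where spouses are the other parents of v's children.
Parents of Z1: Z0.
Children of Z1: Z2, Z5, Z6.
For each child, the remaining parents (spouses of Z1):
  Z2 also has parent Z0.
  parents(Z5) \ {Z1} = {Z3}.
  Z6 also has parent Z4.
MB(Z1) = {Z0, Z2, Z3, Z4, Z5, Z6}.
Z7 is neither a parent, child, nor co-parent of Z1, so it does not belong.

Z7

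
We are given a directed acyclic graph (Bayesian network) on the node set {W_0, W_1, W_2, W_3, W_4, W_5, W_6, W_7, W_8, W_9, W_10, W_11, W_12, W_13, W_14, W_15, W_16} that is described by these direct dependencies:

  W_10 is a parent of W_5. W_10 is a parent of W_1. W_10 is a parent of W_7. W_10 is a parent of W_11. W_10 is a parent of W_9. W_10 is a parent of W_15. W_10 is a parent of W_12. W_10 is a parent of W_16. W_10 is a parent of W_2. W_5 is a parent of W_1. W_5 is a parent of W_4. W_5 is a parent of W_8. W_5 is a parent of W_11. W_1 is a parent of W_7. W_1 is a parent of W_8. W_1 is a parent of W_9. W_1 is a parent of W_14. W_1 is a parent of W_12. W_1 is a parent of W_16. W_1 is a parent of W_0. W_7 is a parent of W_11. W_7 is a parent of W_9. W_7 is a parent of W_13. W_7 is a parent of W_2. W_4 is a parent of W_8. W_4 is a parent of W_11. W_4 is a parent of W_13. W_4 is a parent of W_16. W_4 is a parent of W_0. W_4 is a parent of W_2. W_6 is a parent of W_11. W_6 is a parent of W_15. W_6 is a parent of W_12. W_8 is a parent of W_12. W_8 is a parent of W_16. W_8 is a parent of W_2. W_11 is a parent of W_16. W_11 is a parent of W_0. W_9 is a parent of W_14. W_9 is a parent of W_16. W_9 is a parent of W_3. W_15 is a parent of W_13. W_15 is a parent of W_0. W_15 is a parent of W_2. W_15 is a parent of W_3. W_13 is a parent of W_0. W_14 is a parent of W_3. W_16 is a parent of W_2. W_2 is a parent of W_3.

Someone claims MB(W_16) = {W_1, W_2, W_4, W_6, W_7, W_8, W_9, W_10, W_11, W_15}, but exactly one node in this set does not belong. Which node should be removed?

A node's Markov blanket = Pa ∪ Ch ∪ (parents of Ch other than the node itself).
Pa(W_16) = {W_1, W_4, W_8, W_9, W_10, W_11}.
W_16 has child W_2.
For each child, the remaining parents (spouses of W_16):
  W_2: W_4, W_7, W_8, W_10, W_15
MB(W_16) = {W_1, W_2, W_4, W_7, W_8, W_9, W_10, W_11, W_15}.
W_6 is neither a parent, child, nor co-parent of W_16, so it does not belong.

W_6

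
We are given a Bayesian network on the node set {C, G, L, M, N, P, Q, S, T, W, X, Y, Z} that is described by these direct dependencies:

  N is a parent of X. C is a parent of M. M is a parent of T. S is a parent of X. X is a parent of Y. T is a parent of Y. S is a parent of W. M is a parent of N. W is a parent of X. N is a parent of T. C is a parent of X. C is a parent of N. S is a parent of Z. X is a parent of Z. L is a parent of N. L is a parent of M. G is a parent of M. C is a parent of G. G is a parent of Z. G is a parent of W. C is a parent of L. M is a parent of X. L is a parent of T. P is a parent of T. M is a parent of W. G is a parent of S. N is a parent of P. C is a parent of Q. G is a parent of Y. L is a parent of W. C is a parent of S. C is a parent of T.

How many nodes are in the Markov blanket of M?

Recall MB(v) = parents ∪ children ∪ spouses, where spouses are the other parents of v's children.
Pa(M) = {C, G, L}.
M's children: N, T, W, X.
Parents of each child, excluding M:
  parents(N) \ {M} = {C, L}.
  T also has parents C, L, N, P.
  W's other parents are G, L, S.
  X's other parents are C, N, S, W.
MB(M) = {C, G, L, N, P, S, T, W, X}, which has 9 nodes.

9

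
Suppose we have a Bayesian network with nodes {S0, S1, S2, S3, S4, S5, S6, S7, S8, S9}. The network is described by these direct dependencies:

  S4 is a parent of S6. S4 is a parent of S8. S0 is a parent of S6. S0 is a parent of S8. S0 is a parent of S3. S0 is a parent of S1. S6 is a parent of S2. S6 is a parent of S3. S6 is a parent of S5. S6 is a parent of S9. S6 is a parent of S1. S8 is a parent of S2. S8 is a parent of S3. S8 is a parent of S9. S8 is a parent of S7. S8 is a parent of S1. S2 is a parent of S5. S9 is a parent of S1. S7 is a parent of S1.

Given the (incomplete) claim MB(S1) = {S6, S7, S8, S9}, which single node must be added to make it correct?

S0

S1 has no children.
S1's parents: S0, S6, S7, S8, S9.
With no children, S1 has no spouses; the co-parent set is empty.
MB(S1) = {S0, S6, S7, S8, S9}.
Comparing with the claimed set, S0 is missing.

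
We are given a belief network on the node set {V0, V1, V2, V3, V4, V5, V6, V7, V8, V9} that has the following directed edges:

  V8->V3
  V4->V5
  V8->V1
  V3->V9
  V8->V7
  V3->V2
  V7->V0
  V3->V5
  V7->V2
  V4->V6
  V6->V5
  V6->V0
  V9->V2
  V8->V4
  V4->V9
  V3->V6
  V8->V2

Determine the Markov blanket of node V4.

{V3, V5, V6, V8, V9}

Parents of V4: V8.
V4's children: V5, V6, V9.
For each child, the remaining parents (spouses of V4):
  V6 also has parent V3.
  V9 also has parent V3.
  parents(V5) \ {V4} = {V3, V6}.
Union: {V8} ∪ {V5, V6, V9} ∪ {V3, V6} = {V3, V5, V6, V8, V9}.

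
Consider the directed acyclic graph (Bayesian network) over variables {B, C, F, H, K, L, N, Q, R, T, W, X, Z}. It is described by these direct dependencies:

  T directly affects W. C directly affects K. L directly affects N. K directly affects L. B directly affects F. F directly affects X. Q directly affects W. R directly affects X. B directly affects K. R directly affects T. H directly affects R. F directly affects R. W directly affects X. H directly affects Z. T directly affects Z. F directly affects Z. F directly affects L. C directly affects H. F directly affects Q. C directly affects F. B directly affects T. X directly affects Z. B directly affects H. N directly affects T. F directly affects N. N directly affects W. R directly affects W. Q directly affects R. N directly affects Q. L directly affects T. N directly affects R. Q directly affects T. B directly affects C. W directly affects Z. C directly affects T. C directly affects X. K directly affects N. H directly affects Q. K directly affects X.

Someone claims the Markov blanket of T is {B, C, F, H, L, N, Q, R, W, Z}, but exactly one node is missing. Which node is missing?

X

Pa(T) = {B, C, L, N, Q, R}.
Ch(T) = {W, Z}.
For each child, the remaining parents (spouses of T):
  parents(W) \ {T} = {N, Q, R}.
  Z also has parents F, H, W, X.
MB(T) = {B, C, F, H, L, N, Q, R, W, X, Z}.
Comparing with the claimed set, X is missing.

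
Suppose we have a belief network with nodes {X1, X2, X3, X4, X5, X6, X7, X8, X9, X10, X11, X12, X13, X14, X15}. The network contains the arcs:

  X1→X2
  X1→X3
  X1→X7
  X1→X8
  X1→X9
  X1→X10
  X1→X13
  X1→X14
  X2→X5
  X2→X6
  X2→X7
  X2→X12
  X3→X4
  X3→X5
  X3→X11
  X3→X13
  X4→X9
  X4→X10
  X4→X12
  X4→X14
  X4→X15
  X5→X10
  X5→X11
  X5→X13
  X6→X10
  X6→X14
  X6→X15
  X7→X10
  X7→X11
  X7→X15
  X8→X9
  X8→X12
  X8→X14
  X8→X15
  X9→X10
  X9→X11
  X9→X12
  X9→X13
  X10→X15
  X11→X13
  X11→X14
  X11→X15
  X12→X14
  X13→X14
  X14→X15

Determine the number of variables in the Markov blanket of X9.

Pa(X9) = {X1, X4, X8}.
Ch(X9) = {X10, X11, X12, X13}.
Co-parents of X9 (other parents of its children):
  X10's other parents are X1, X4, X5, X6, X7.
  X11 also has parents X3, X5, X7.
  X12's other parents are X2, X4, X8.
  X13 also has parents X1, X3, X5, X11.
MB(X9) = {X1, X2, X3, X4, X5, X6, X7, X8, X10, X11, X12, X13}, which has 12 nodes.

12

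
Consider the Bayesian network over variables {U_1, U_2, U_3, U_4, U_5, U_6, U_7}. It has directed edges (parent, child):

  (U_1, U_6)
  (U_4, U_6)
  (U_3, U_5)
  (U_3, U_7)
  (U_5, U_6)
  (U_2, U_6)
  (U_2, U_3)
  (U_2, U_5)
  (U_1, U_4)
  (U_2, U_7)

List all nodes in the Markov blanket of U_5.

{U_1, U_2, U_3, U_4, U_6}

U_5's parents: U_2, U_3.
Ch(U_5) = {U_6}.
Co-parents of U_5 (other parents of its children):
  U_6 also has parents U_1, U_2, U_4.
So the Markov blanket of U_5 is {U_1, U_2, U_3, U_4, U_6}.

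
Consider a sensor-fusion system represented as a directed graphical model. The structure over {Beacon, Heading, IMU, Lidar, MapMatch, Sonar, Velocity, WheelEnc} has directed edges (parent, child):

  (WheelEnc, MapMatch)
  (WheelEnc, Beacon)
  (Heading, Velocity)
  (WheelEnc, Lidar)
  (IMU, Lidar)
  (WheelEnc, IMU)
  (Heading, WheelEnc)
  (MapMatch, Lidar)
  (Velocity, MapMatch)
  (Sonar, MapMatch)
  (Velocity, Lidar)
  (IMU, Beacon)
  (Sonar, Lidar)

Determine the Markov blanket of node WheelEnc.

WheelEnc has children Beacon, IMU, Lidar, MapMatch.
Parents of WheelEnc: Heading.
Other parents of WheelEnc's children:
  IMU: no additional parents.
  Beacon's other parent is IMU.
  MapMatch's other parents are Sonar, Velocity.
  Lidar's other parents are IMU, MapMatch, Sonar, Velocity.
MB(WheelEnc) = {Beacon, Heading, IMU, Lidar, MapMatch, Sonar, Velocity}.

{Beacon, Heading, IMU, Lidar, MapMatch, Sonar, Velocity}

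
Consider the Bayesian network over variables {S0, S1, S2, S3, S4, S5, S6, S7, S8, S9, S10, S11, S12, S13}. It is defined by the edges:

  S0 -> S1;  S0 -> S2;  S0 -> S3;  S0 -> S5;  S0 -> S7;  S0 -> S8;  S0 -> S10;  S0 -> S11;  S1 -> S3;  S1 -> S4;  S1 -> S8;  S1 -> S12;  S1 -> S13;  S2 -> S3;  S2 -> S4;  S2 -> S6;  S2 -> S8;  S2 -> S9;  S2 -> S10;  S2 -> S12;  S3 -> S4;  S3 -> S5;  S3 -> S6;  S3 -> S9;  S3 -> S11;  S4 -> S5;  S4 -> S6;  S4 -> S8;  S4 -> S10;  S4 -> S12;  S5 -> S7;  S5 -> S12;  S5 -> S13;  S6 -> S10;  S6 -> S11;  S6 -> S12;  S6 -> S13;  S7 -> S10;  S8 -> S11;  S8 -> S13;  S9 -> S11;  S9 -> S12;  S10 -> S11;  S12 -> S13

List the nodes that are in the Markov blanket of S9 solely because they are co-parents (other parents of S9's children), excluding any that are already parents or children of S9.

{S0, S1, S4, S5, S6, S8, S10}

Children of S9: S11, S12.
  S11: S0, S3, S6, S8, S10
  S12: S1, S2, S4, S5, S6
Excluding nodes already adjacent to S9 (S2, S3, S11, S12), the co-parent-only contribution is {S0, S1, S4, S5, S6, S8, S10}.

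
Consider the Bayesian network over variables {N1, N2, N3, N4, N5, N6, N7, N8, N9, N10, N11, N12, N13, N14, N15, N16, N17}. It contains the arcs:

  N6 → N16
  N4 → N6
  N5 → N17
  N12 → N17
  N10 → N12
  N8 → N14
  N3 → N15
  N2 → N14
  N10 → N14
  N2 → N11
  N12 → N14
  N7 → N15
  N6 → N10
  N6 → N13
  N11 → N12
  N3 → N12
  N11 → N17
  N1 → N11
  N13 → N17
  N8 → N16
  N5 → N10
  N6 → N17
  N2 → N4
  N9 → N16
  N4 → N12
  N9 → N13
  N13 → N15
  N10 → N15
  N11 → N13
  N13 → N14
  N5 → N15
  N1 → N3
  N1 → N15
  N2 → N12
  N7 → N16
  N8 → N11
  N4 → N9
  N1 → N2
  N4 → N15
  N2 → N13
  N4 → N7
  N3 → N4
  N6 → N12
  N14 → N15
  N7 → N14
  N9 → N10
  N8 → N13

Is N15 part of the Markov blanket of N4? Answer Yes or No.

Yes

N15 is a child of N4.
So N15 ∈ MB(N4).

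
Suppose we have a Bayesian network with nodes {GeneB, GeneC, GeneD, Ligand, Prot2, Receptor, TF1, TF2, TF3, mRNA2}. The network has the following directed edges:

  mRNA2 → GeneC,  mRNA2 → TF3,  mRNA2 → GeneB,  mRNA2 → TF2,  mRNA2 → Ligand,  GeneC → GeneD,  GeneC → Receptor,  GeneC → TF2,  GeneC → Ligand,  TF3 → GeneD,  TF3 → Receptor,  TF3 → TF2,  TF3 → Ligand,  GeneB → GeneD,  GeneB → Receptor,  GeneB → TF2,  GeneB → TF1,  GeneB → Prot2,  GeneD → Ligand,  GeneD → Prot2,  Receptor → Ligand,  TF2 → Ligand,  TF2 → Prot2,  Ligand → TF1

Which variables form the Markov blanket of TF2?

{GeneB, GeneC, GeneD, Ligand, Prot2, Receptor, TF3, mRNA2}

Pa(TF2) = {GeneB, GeneC, TF3, mRNA2}.
Children of TF2: Ligand, Prot2.
Co-parents of TF2 (other parents of its children):
  Ligand's other parents are GeneC, GeneD, Receptor, TF3, mRNA2.
  Prot2 also has parents GeneB, GeneD.
So the Markov blanket of TF2 is {GeneB, GeneC, GeneD, Ligand, Prot2, Receptor, TF3, mRNA2}.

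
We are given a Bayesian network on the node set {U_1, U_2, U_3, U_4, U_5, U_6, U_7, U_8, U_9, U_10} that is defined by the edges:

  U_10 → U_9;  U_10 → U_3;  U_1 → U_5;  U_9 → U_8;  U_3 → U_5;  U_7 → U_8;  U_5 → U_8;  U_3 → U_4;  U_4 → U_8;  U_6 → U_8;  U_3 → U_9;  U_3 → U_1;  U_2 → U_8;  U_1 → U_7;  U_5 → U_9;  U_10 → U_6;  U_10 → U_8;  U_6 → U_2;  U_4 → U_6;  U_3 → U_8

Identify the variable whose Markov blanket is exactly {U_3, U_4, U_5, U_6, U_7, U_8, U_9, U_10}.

The target node must have every member of {U_3, U_4, U_5, U_6, U_7, U_8, U_9, U_10} as a parent, child, or co-parent, and no others.
Parents of U_2: U_6; children: U_8; co-parents: U_3, U_4, U_5, U_6, U_7, U_9, U_10.
These exactly cover the given set, so the node is U_2.

U_2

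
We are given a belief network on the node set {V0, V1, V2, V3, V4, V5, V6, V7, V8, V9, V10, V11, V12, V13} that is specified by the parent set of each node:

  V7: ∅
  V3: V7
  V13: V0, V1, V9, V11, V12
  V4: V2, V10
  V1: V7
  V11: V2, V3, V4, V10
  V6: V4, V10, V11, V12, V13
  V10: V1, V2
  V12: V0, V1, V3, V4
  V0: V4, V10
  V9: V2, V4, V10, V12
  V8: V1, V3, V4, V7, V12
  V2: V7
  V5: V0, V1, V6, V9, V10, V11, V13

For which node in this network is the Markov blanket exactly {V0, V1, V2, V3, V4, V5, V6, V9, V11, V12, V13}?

V10

The target node must have every member of {V0, V1, V2, V3, V4, V5, V6, V9, V11, V12, V13} as a parent, child, or co-parent, and no others.
Parents of V10: V1, V2; children: V0, V4, V5, V6, V9, V11; co-parents: V0, V1, V2, V3, V4, V6, V9, V11, V12, V13.
These exactly cover the given set, so the node is V10.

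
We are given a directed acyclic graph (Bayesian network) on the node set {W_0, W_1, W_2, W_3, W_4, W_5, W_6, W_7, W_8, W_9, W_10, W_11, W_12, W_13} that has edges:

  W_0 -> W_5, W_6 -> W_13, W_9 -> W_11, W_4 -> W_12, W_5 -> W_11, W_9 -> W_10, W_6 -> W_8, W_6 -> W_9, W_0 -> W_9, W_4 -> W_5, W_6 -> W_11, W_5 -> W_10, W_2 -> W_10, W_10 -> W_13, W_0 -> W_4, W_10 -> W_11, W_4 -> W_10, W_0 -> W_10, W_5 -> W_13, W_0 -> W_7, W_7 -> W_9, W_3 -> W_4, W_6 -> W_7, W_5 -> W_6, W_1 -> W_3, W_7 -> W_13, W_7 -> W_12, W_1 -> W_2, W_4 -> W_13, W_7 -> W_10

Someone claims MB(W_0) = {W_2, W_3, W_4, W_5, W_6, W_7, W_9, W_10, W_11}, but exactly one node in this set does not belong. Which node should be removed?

W_11

Children of W_0: W_4, W_5, W_7, W_9, W_10.
W_0's parents: none.
For each child, the remaining parents (spouses of W_0):
  W_4: W_3
  W_5: W_4
  W_7: W_6
  W_9: W_6, W_7
  W_10: W_2, W_4, W_5, W_7, W_9
MB(W_0) = {W_2, W_3, W_4, W_5, W_6, W_7, W_9, W_10}.
W_11 is neither a parent, child, nor co-parent of W_0, so it does not belong.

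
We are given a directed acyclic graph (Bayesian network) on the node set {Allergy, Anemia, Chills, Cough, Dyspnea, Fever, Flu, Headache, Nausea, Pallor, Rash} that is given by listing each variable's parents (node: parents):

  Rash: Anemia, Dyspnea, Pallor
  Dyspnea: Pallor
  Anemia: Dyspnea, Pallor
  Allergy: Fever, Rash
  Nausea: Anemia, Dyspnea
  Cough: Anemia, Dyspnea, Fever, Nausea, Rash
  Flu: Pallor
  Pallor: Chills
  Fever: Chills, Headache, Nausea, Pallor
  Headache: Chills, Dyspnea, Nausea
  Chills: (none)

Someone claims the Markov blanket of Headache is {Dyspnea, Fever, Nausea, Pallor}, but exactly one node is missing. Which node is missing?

By definition, MB(Headache) is built from Headache's parents, Headache's children, and the co-parents of Headache.
Headache's parents: Chills, Dyspnea, Nausea.
Headache's children: Fever.
Co-parents of Headache (other parents of its children):
  Fever: Chills, Nausea, Pallor
MB(Headache) = {Chills, Dyspnea, Fever, Nausea, Pallor}.
Comparing with the claimed set, Chills is missing.

Chills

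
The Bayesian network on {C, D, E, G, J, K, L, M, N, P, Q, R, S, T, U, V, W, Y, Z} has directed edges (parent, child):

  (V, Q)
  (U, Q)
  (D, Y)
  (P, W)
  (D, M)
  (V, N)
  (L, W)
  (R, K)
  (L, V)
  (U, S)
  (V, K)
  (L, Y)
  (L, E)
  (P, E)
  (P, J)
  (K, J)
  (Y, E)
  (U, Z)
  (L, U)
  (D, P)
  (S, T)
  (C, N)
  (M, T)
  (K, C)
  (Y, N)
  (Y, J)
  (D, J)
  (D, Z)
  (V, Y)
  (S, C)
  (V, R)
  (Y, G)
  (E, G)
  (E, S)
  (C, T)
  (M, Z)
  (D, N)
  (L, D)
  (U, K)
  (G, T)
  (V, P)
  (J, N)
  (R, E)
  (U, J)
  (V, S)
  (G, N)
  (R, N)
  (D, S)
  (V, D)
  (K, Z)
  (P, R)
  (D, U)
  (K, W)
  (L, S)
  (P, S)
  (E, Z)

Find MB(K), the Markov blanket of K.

Recall MB(v) = parents ∪ children ∪ spouses, where spouses are the other parents of v's children.
K's children: C, J, W, Z.
K has parents R, U, V.
Co-parents of K (other parents of its children):
  J's other parents are D, P, U, Y.
  parents(C) \ {K} = {S}.
  W also has parents L, P.
  Z also has parents D, E, M, U.
So the Markov blanket of K is {C, D, E, J, L, M, P, R, S, U, V, W, Y, Z}.

{C, D, E, J, L, M, P, R, S, U, V, W, Y, Z}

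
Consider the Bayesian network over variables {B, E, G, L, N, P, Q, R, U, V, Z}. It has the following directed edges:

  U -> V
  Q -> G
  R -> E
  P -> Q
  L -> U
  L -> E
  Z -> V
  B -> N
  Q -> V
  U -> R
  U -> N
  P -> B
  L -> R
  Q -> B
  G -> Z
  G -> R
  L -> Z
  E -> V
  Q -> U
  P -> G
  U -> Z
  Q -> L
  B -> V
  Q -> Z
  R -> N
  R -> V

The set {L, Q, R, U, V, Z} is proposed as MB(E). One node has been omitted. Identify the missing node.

B

A node's Markov blanket = Pa ∪ Ch ∪ (parents of Ch other than the node itself).
E's parents: L, R.
Ch(E) = {V}.
Parents of each child, excluding E:
  V also has parents B, Q, R, U, Z.
MB(E) = {B, L, Q, R, U, V, Z}.
Comparing with the claimed set, B is missing.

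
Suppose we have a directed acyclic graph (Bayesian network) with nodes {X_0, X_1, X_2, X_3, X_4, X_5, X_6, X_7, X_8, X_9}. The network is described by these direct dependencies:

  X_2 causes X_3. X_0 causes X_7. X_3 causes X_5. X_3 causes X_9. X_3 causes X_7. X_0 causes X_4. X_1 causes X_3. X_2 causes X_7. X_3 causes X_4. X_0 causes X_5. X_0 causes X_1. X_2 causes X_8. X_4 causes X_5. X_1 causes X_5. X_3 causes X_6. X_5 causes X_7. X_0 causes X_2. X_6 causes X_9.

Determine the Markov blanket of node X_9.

A node's Markov blanket = Pa ∪ Ch ∪ (parents of Ch other than the node itself).
X_9's children: none.
X_9's parents: X_3, X_6.
With no children, X_9 has no spouses; the co-parent set is empty.
Taking the union gives {X_3, X_6}.

{X_3, X_6}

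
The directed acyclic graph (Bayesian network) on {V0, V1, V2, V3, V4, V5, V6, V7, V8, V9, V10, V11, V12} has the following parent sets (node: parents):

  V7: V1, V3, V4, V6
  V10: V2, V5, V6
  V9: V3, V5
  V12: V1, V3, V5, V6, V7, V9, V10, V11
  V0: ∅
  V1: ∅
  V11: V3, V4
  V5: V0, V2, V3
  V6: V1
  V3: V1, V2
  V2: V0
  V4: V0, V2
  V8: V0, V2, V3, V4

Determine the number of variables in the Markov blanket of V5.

V5 has parents V0, V2, V3.
Ch(V5) = {V9, V10, V12}.
Parents of each child, excluding V5:
  V9: V3
  V10: V2, V6
  V12: V1, V3, V6, V7, V9, V10, V11
MB(V5) = {V0, V1, V2, V3, V6, V7, V9, V10, V11, V12}, which has 10 nodes.

10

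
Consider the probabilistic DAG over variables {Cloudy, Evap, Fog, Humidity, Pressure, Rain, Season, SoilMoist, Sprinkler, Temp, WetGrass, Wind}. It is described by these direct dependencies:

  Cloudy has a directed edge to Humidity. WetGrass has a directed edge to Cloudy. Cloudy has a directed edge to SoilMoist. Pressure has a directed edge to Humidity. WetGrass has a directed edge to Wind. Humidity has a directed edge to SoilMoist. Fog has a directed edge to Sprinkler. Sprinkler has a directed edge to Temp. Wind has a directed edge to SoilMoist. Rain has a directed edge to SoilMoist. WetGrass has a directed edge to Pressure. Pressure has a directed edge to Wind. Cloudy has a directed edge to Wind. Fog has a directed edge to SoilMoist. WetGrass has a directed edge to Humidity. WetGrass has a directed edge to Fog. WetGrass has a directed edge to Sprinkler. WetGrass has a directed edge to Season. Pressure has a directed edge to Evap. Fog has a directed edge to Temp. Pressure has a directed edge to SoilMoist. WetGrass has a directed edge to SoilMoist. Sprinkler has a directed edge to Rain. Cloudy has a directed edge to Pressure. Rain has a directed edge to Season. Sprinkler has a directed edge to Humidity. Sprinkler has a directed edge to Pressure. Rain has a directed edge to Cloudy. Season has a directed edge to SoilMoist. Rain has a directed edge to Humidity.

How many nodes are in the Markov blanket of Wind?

8

The Markov blanket of a node is its parents, its children, and the other parents of its children.
Wind's parents: Cloudy, Pressure, WetGrass.
Wind has child SoilMoist.
Parents of each child, excluding Wind:
  SoilMoist: Cloudy, Fog, Humidity, Pressure, Rain, Season, WetGrass
MB(Wind) = {Cloudy, Fog, Humidity, Pressure, Rain, Season, SoilMoist, WetGrass}, which has 8 nodes.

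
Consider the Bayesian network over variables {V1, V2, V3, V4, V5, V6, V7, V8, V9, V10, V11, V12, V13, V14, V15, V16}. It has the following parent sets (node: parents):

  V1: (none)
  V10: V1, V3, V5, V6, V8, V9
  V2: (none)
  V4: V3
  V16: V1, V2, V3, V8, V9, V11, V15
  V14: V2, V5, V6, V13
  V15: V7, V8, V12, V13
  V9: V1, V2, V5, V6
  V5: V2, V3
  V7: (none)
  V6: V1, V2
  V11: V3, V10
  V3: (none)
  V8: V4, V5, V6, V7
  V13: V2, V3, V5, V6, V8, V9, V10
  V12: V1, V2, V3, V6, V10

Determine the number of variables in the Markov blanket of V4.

The Markov blanket of a node is its parents, its children, and the other parents of its children.
Parents of V4: V3.
V4's children: V8.
Parents of each child, excluding V4:
  parents(V8) \ {V4} = {V5, V6, V7}.
MB(V4) = {V3, V5, V6, V7, V8}, which has 5 nodes.

5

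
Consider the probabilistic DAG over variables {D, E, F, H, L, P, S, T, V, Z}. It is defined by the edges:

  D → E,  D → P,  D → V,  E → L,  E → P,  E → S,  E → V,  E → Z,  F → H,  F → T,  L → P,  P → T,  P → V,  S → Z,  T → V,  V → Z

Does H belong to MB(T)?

T has parents F, P.
Ch(T) = {V}.
Parents of each child, excluding T:
  V: D, E, P
MB(T) = {D, E, F, P, V}; H is not in this set.

No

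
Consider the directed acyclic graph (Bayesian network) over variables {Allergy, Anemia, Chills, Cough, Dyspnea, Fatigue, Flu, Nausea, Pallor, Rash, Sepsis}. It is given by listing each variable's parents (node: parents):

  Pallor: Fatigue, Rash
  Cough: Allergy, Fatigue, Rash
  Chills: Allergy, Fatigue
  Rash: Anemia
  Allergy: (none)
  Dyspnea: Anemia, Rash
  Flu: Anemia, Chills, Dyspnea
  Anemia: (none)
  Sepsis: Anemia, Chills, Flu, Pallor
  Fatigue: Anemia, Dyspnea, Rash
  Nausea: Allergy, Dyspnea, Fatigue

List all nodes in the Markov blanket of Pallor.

{Anemia, Chills, Fatigue, Flu, Rash, Sepsis}

Pallor has child Sepsis.
Parents of Pallor: Fatigue, Rash.
Parents of each child, excluding Pallor:
  parents(Sepsis) \ {Pallor} = {Anemia, Chills, Flu}.
Taking the union gives {Anemia, Chills, Fatigue, Flu, Rash, Sepsis}.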